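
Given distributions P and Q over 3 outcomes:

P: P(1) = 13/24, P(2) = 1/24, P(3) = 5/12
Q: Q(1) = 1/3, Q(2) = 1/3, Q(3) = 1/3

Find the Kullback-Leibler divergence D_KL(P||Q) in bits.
0.3885 bits

D_KL(P||Q) = Σ P(x) log₂(P(x)/Q(x))

Computing term by term:
  P(1)·log₂(P(1)/Q(1)) = (13/24)·log₂((13/24)/(1/3)) = 0.37940
  P(2)·log₂(P(2)/Q(2)) = (1/24)·log₂((1/24)/(1/3)) = -0.12500
  P(3)·log₂(P(3)/Q(3)) = (5/12)·log₂((5/12)/(1/3)) = 0.13414

D_KL(P||Q) = 0.37940 - 0.12500 + 0.13414 = 0.38854 ≈ 0.3885 bits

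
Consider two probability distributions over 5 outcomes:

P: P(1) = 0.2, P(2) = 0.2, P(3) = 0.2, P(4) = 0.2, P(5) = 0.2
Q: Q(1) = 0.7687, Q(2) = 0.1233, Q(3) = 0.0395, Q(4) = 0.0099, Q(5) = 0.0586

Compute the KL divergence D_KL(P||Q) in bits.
1.4406 bits

D_KL(P||Q) = Σ P(x) log₂(P(x)/Q(x))

Computing term by term:
  P(1)·log₂(P(1)/Q(1)) = 0.2·log₂(0.2/0.7687) = -0.38848
  P(2)·log₂(P(2)/Q(2)) = 0.2·log₂(0.2/0.1233) = 0.13957
  P(3)·log₂(P(3)/Q(3)) = 0.2·log₂(0.2/0.0395) = 0.46802
  P(4)·log₂(P(4)/Q(4)) = 0.2·log₂(0.2/0.0099) = 0.86729
  P(5)·log₂(P(5)/Q(5)) = 0.2·log₂(0.2/0.0586) = 0.35421

D_KL(P||Q) = -0.38848 + 0.13957 + 0.46802 + 0.86729 + 0.35421 = 1.44061 ≈ 1.4406 bits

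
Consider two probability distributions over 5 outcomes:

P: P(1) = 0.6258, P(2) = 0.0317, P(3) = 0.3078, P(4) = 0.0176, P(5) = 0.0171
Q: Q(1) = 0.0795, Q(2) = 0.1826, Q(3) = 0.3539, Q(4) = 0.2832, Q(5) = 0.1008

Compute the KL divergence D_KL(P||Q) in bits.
1.6064 bits

D_KL(P||Q) = Σ P(x) log₂(P(x)/Q(x))

Computing term by term:
  P(1)·log₂(P(1)/Q(1)) = 0.6258·log₂(0.6258/0.0795) = 1.86280
  P(2)·log₂(P(2)/Q(2)) = 0.0317·log₂(0.0317/0.1826) = -0.08008
  P(3)·log₂(P(3)/Q(3)) = 0.3078·log₂(0.3078/0.3539) = -0.06198
  P(4)·log₂(P(4)/Q(4)) = 0.0176·log₂(0.0176/0.2832) = -0.07054
  P(5)·log₂(P(5)/Q(5)) = 0.0171·log₂(0.0171/0.1008) = -0.04377

D_KL(P||Q) = 1.86280 - 0.08008 - 0.06198 - 0.07054 - 0.04377 = 1.60643 ≈ 1.6064 bits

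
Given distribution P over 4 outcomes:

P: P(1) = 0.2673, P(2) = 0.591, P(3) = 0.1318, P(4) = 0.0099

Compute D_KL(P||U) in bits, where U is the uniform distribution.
0.5915 bits

U(i) = 1/4 for all i

D_KL(P||U) = Σ P(x) log₂(P(x) / (1/4))
           = Σ P(x) log₂(P(x)) + log₂(4)
           = log₂(4) - H(P)

H(P) = -Σ P(x) log₂(P(x)):
  -P(1)·log₂(P(1)) = -(0.2673)·log₂(0.2673) = 0.50880
  -P(2)·log₂(P(2)) = -(0.591)·log₂(0.591) = 0.44843
  -P(3)·log₂(P(3)) = -(0.1318)·log₂(0.1318) = 0.38533
  -P(4)·log₂(P(4)) = -(0.0099)·log₂(0.0099) = 0.06592
H(P) = 0.50880 + 0.44843 + 0.38533 + 0.06592 = 1.40848 bits

log₂(4) = 2.00000 bits

D_KL(P||U) = 2.00000 - 1.40848 = 0.59152 ≈ 0.5915 bits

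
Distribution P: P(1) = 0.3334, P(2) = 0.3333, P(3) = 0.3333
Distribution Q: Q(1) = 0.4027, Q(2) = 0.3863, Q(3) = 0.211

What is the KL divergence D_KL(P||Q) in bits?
0.0580 bits

D_KL(P||Q) = Σ P(x) log₂(P(x)/Q(x))

Computing term by term:
  P(1)·log₂(P(1)/Q(1)) = 0.3334·log₂(0.3334/0.4027) = -0.09084
  P(2)·log₂(P(2)/Q(2)) = 0.3333·log₂(0.3333/0.3863) = -0.07096
  P(3)·log₂(P(3)/Q(3)) = 0.3333·log₂(0.3333/0.211) = 0.21984

D_KL(P||Q) = -0.09084 - 0.07096 + 0.21984 = 0.05804 ≈ 0.0580 bits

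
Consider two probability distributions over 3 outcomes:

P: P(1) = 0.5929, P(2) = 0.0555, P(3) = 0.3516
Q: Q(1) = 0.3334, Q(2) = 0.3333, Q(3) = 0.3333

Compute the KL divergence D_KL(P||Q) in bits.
0.3760 bits

D_KL(P||Q) = Σ P(x) log₂(P(x)/Q(x))

Computing term by term:
  P(1)·log₂(P(1)/Q(1)) = 0.5929·log₂(0.5929/0.3334) = 0.49242
  P(2)·log₂(P(2)/Q(2)) = 0.0555·log₂(0.0555/0.3333) = -0.14354
  P(3)·log₂(P(3)/Q(3)) = 0.3516·log₂(0.3516/0.3333) = 0.02711

D_KL(P||Q) = 0.49242 - 0.14354 + 0.02711 = 0.37599 ≈ 0.3760 bits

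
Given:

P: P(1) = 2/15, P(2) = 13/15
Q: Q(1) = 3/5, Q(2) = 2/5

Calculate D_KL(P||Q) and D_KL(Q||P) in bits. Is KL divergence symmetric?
D_KL(P||Q) = 0.6774 bits, D_KL(Q||P) = 0.8558 bits. No, KL divergence is not symmetric.

D_KL(P||Q) = Σ P(x) log₂(P(x)/Q(x))

Computing term by term:
  P(1)·log₂(P(1)/Q(1)) = (2/15)·log₂((2/15)/(3/5)) = -0.28932
  P(2)·log₂(P(2)/Q(2)) = (13/15)·log₂((13/15)/(2/5)) = 0.96675

D_KL(P||Q) = -0.28932 + 0.96675 = 0.67743 ≈ 0.6774 bits

D_KL(Q||P) = Σ Q(x) log₂(Q(x)/P(x))

Computing term by term:
  Q(1)·log₂(Q(1)/P(1)) = (3/5)·log₂((3/5)/(2/15)) = 1.30196
  Q(2)·log₂(Q(2)/P(2)) = (2/5)·log₂((2/5)/(13/15)) = -0.44619

D_KL(Q||P) = 1.30196 - 0.44619 = 0.85577 ≈ 0.8558 bits

These are NOT equal (difference: 0.1784 bits). KL divergence is asymmetric: D_KL(P||Q) ≠ D_KL(Q||P) in general.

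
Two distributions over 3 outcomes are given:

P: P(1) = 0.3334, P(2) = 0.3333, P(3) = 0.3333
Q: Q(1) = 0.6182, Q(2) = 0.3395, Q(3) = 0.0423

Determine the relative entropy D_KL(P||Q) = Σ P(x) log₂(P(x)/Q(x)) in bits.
0.6867 bits

D_KL(P||Q) = Σ P(x) log₂(P(x)/Q(x))

Computing term by term:
  P(1)·log₂(P(1)/Q(1)) = 0.3334·log₂(0.3334/0.6182) = -0.29700
  P(2)·log₂(P(2)/Q(2)) = 0.3333·log₂(0.3333/0.3395) = -0.00886
  P(3)·log₂(P(3)/Q(3)) = 0.3333·log₂(0.3333/0.0423) = 0.99260

D_KL(P||Q) = -0.29700 - 0.00886 + 0.99260 = 0.68674 ≈ 0.6867 bits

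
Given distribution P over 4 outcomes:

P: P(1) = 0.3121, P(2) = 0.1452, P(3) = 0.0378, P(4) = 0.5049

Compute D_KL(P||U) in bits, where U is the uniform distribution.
0.3951 bits

U(i) = 1/4 for all i

D_KL(P||U) = Σ P(x) log₂(P(x) / (1/4))
           = Σ P(x) log₂(P(x)) + log₂(4)
           = log₂(4) - H(P)

H(P) = -Σ P(x) log₂(P(x)):
  -P(1)·log₂(P(1)) = -(0.3121)·log₂(0.3121) = 0.52430
  -P(2)·log₂(P(2)) = -(0.1452)·log₂(0.1452) = 0.40422
  -P(3)·log₂(P(3)) = -(0.0378)·log₂(0.0378) = 0.17862
  -P(4)·log₂(P(4)) = -(0.5049)·log₂(0.5049) = 0.49780
H(P) = 0.52430 + 0.40422 + 0.17862 + 0.49780 = 1.60494 bits

log₂(4) = 2.00000 bits

D_KL(P||U) = 2.00000 - 1.60494 = 0.39506 ≈ 0.3951 bits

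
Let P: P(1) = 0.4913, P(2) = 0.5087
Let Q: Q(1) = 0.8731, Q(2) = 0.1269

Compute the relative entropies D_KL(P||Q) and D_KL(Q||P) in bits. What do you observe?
D_KL(P||Q) = 0.6114 bits, D_KL(Q||P) = 0.4701 bits. The two directions give different values (D_KL(P||Q) exceeds D_KL(Q||P) by 0.1413 bits): KL divergence is asymmetric.

D_KL(P||Q) = Σ P(x) log₂(P(x)/Q(x))

Computing term by term:
  P(1)·log₂(P(1)/Q(1)) = 0.4913·log₂(0.4913/0.8731) = -0.40755
  P(2)·log₂(P(2)/Q(2)) = 0.5087·log₂(0.5087/0.1269) = 1.01899

D_KL(P||Q) = -0.40755 + 1.01899 = 0.61144 ≈ 0.6114 bits

D_KL(Q||P) = Σ Q(x) log₂(Q(x)/P(x))

Computing term by term:
  Q(1)·log₂(Q(1)/P(1)) = 0.8731·log₂(0.8731/0.4913) = 0.72427
  Q(2)·log₂(Q(2)/P(2)) = 0.1269·log₂(0.1269/0.5087) = -0.25420

D_KL(Q||P) = 0.72427 - 0.25420 = 0.47007 ≈ 0.4701 bits

These are NOT equal (difference: 0.1413 bits). KL divergence is asymmetric: D_KL(P||Q) ≠ D_KL(Q||P) in general.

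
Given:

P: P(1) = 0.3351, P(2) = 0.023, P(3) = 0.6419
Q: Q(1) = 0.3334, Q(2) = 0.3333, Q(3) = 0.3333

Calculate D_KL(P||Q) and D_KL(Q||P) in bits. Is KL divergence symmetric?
D_KL(P||Q) = 0.5207 bits, D_KL(Q||P) = 0.9680 bits. No, KL divergence is not symmetric.

D_KL(P||Q) = Σ P(x) log₂(P(x)/Q(x))

Computing term by term:
  P(1)·log₂(P(1)/Q(1)) = 0.3351·log₂(0.3351/0.3334) = 0.00246
  P(2)·log₂(P(2)/Q(2)) = 0.023·log₂(0.023/0.3333) = -0.08871
  P(3)·log₂(P(3)/Q(3)) = 0.6419·log₂(0.6419/0.3333) = 0.60693

D_KL(P||Q) = 0.00246 - 0.08871 + 0.60693 = 0.52068 ≈ 0.5207 bits

D_KL(Q||P) = Σ Q(x) log₂(Q(x)/P(x))

Computing term by term:
  Q(1)·log₂(Q(1)/P(1)) = 0.3334·log₂(0.3334/0.3351) = -0.00245
  Q(2)·log₂(Q(2)/P(2)) = 0.3333·log₂(0.3333/0.023) = 1.28558
  Q(3)·log₂(Q(3)/P(3)) = 0.3333·log₂(0.3333/0.6419) = -0.31514

D_KL(Q||P) = -0.00245 + 1.28558 - 0.31514 = 0.96799 ≈ 0.9680 bits

These are NOT equal (difference: 0.4473 bits). KL divergence is asymmetric: D_KL(P||Q) ≠ D_KL(Q||P) in general.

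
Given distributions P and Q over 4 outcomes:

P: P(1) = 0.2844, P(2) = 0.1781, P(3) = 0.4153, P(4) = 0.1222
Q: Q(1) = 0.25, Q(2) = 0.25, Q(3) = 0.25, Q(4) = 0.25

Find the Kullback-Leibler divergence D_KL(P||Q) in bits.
0.1437 bits

D_KL(P||Q) = Σ P(x) log₂(P(x)/Q(x))

Computing term by term:
  P(1)·log₂(P(1)/Q(1)) = 0.2844·log₂(0.2844/0.25) = 0.05290
  P(2)·log₂(P(2)/Q(2)) = 0.1781·log₂(0.1781/0.25) = -0.08713
  P(3)·log₂(P(3)/Q(3)) = 0.4153·log₂(0.4153/0.25) = 0.30409
  P(4)·log₂(P(4)/Q(4)) = 0.1222·log₂(0.1222/0.25) = -0.12619

D_KL(P||Q) = 0.05290 - 0.08713 + 0.30409 - 0.12619 = 0.14367 ≈ 0.1437 bits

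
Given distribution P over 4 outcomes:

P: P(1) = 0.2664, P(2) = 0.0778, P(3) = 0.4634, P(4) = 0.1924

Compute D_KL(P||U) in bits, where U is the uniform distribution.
0.2333 bits

U(i) = 1/4 for all i

D_KL(P||U) = Σ P(x) log₂(P(x) / (1/4))
           = Σ P(x) log₂(P(x)) + log₂(4)
           = log₂(4) - H(P)

H(P) = -Σ P(x) log₂(P(x)):
  -P(1)·log₂(P(1)) = -(0.2664)·log₂(0.2664) = 0.50838
  -P(2)·log₂(P(2)) = -(0.0778)·log₂(0.0778) = 0.28662
  -P(3)·log₂(P(3)) = -(0.4634)·log₂(0.4634) = 0.51422
  -P(4)·log₂(P(4)) = -(0.1924)·log₂(0.1924) = 0.45749
H(P) = 0.50838 + 0.28662 + 0.51422 + 0.45749 = 1.76671 bits

log₂(4) = 2.00000 bits

D_KL(P||U) = 2.00000 - 1.76671 = 0.23329 ≈ 0.2333 bits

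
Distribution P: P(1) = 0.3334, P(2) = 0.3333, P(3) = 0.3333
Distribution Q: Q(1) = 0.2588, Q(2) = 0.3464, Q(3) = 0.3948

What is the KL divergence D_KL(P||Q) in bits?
0.0219 bits

D_KL(P||Q) = Σ P(x) log₂(P(x)/Q(x))

Computing term by term:
  P(1)·log₂(P(1)/Q(1)) = 0.3334·log₂(0.3334/0.2588) = 0.12183
  P(2)·log₂(P(2)/Q(2)) = 0.3333·log₂(0.3333/0.3464) = -0.01854
  P(3)·log₂(P(3)/Q(3)) = 0.3333·log₂(0.3333/0.3948) = -0.08143

D_KL(P||Q) = 0.12183 - 0.01854 - 0.08143 = 0.02186 ≈ 0.0219 bits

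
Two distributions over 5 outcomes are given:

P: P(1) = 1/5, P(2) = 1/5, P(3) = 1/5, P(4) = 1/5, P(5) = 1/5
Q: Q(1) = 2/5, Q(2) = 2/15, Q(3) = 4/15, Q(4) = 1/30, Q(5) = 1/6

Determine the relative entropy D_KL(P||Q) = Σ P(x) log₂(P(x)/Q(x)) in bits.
0.4036 bits

D_KL(P||Q) = Σ P(x) log₂(P(x)/Q(x))

Computing term by term:
  P(1)·log₂(P(1)/Q(1)) = (1/5)·log₂((1/5)/(2/5)) = -0.20000
  P(2)·log₂(P(2)/Q(2)) = (1/5)·log₂((1/5)/(2/15)) = 0.11699
  P(3)·log₂(P(3)/Q(3)) = (1/5)·log₂((1/5)/(4/15)) = -0.08301
  P(4)·log₂(P(4)/Q(4)) = (1/5)·log₂((1/5)/(1/30)) = 0.51699
  P(5)·log₂(P(5)/Q(5)) = (1/5)·log₂((1/5)/(1/6)) = 0.05261

D_KL(P||Q) = -0.20000 + 0.11699 - 0.08301 + 0.51699 + 0.05261 = 0.40358 ≈ 0.4036 bits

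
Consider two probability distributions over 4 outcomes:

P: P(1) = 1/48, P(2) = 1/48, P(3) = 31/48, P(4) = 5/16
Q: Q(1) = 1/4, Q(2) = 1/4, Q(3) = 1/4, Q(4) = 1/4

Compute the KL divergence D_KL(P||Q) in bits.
0.8355 bits

D_KL(P||Q) = Σ P(x) log₂(P(x)/Q(x))

Computing term by term:
  P(1)·log₂(P(1)/Q(1)) = (1/48)·log₂((1/48)/(1/4)) = -0.07469
  P(2)·log₂(P(2)/Q(2)) = (1/48)·log₂((1/48)/(1/4)) = -0.07469
  P(3)·log₂(P(3)/Q(3)) = (31/48)·log₂((31/48)/(1/4)) = 0.88430
  P(4)·log₂(P(4)/Q(4)) = (5/16)·log₂((5/16)/(1/4)) = 0.10060

D_KL(P||Q) = -0.07469 - 0.07469 + 0.88430 + 0.10060 = 0.83552 ≈ 0.8355 bits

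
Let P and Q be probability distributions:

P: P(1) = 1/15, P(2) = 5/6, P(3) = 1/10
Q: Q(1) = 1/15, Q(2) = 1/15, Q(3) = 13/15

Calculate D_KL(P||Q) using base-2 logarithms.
2.7250 bits

D_KL(P||Q) = Σ P(x) log₂(P(x)/Q(x))

Computing term by term:
  P(1)·log₂(P(1)/Q(1)) = (1/15)·log₂((1/15)/(1/15)) = 0.00000
  P(2)·log₂(P(2)/Q(2)) = (5/6)·log₂((5/6)/(1/15)) = 3.03655
  P(3)·log₂(P(3)/Q(3)) = (1/10)·log₂((1/10)/(13/15)) = -0.31155

D_KL(P||Q) = 0.00000 + 3.03655 - 0.31155 = 2.72500 ≈ 2.7250 bits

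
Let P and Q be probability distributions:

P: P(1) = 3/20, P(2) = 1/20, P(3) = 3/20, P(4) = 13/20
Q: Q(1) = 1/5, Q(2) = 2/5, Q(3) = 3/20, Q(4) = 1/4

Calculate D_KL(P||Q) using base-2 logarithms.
0.6838 bits

D_KL(P||Q) = Σ P(x) log₂(P(x)/Q(x))

Computing term by term:
  P(1)·log₂(P(1)/Q(1)) = (3/20)·log₂((3/20)/(1/5)) = -0.06226
  P(2)·log₂(P(2)/Q(2)) = (1/20)·log₂((1/20)/(2/5)) = -0.15000
  P(3)·log₂(P(3)/Q(3)) = (3/20)·log₂((3/20)/(3/20)) = 0.00000
  P(4)·log₂(P(4)/Q(4)) = (13/20)·log₂((13/20)/(1/4)) = 0.89603

D_KL(P||Q) = -0.06226 - 0.15000 + 0.00000 + 0.89603 = 0.68377 ≈ 0.6838 bits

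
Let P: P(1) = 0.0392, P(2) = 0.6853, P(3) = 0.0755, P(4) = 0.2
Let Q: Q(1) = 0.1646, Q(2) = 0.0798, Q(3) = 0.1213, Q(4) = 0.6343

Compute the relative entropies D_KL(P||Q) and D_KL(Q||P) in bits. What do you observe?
D_KL(P||Q) = 1.6602 bits, D_KL(Q||P) = 1.2324 bits. The two directions give different values (D_KL(P||Q) exceeds D_KL(Q||P) by 0.4278 bits): KL divergence is asymmetric.

D_KL(P||Q) = Σ P(x) log₂(P(x)/Q(x))

Computing term by term:
  P(1)·log₂(P(1)/Q(1)) = 0.0392·log₂(0.0392/0.1646) = -0.08115
  P(2)·log₂(P(2)/Q(2)) = 0.6853·log₂(0.6853/0.0798) = 2.12599
  P(3)·log₂(P(3)/Q(3)) = 0.0755·log₂(0.0755/0.1213) = -0.05164
  P(4)·log₂(P(4)/Q(4)) = 0.2·log₂(0.2/0.6343) = -0.33303

D_KL(P||Q) = -0.08115 + 2.12599 - 0.05164 - 0.33303 = 1.66017 ≈ 1.6602 bits

D_KL(Q||P) = Σ Q(x) log₂(Q(x)/P(x))

Computing term by term:
  Q(1)·log₂(Q(1)/P(1)) = 0.1646·log₂(0.1646/0.0392) = 0.34073
  Q(2)·log₂(Q(2)/P(2)) = 0.0798·log₂(0.0798/0.6853) = -0.24756
  Q(3)·log₂(Q(3)/P(3)) = 0.1213·log₂(0.1213/0.0755) = 0.08297
  Q(4)·log₂(Q(4)/P(4)) = 0.6343·log₂(0.6343/0.2) = 1.05621

D_KL(Q||P) = 0.34073 - 0.24756 + 0.08297 + 1.05621 = 1.23235 ≈ 1.2324 bits

These are NOT equal (difference: 0.4278 bits). KL divergence is asymmetric: D_KL(P||Q) ≠ D_KL(Q||P) in general.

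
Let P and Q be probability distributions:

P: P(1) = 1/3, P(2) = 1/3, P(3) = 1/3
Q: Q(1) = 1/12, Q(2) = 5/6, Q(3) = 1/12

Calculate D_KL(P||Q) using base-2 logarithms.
0.8927 bits

D_KL(P||Q) = Σ P(x) log₂(P(x)/Q(x))

Computing term by term:
  P(1)·log₂(P(1)/Q(1)) = (1/3)·log₂((1/3)/(1/12)) = 0.66667
  P(2)·log₂(P(2)/Q(2)) = (1/3)·log₂((1/3)/(5/6)) = -0.44064
  P(3)·log₂(P(3)/Q(3)) = (1/3)·log₂((1/3)/(1/12)) = 0.66667

D_KL(P||Q) = 0.66667 - 0.44064 + 0.66667 = 0.89270 ≈ 0.8927 bits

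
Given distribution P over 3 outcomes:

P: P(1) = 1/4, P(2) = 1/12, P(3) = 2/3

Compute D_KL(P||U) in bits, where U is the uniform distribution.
0.3962 bits

U(i) = 1/3 for all i

D_KL(P||U) = Σ P(x) log₂(P(x) / (1/3))
           = Σ P(x) log₂(P(x)) + log₂(3)
           = log₂(3) - H(P)

H(P) = -Σ P(x) log₂(P(x)):
  -P(1)·log₂(P(1)) = -(1/4)·log₂(1/4) = 0.50000
  -P(2)·log₂(P(2)) = -(1/12)·log₂(1/12) = 0.29875
  -P(3)·log₂(P(3)) = -(2/3)·log₂(2/3) = 0.38998
H(P) = 0.50000 + 0.29875 + 0.38998 = 1.18873 bits

log₂(3) = 1.58496 bits

D_KL(P||U) = 1.58496 - 1.18873 = 0.39623 ≈ 0.3962 bits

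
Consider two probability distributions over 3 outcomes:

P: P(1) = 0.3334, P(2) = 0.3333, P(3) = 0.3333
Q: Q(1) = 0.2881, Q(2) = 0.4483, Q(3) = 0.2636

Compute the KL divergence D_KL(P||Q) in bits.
0.0405 bits

D_KL(P||Q) = Σ P(x) log₂(P(x)/Q(x))

Computing term by term:
  P(1)·log₂(P(1)/Q(1)) = 0.3334·log₂(0.3334/0.2881) = 0.07024
  P(2)·log₂(P(2)/Q(2)) = 0.3333·log₂(0.3333/0.4483) = -0.14253
  P(3)·log₂(P(3)/Q(3)) = 0.3333·log₂(0.3333/0.2636) = 0.11281

D_KL(P||Q) = 0.07024 - 0.14253 + 0.11281 = 0.04052 ≈ 0.0405 bits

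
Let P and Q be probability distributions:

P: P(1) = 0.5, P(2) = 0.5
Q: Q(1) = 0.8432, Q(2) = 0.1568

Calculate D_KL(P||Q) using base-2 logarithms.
0.4595 bits

D_KL(P||Q) = Σ P(x) log₂(P(x)/Q(x))

Computing term by term:
  P(1)·log₂(P(1)/Q(1)) = 0.5·log₂(0.5/0.8432) = -0.37697
  P(2)·log₂(P(2)/Q(2)) = 0.5·log₂(0.5/0.1568) = 0.83650

D_KL(P||Q) = -0.37697 + 0.83650 = 0.45953 ≈ 0.4595 bits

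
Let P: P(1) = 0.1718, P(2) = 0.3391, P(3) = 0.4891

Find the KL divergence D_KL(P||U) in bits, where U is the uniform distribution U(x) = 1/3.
0.1147 bits

U(i) = 1/3 for all i

D_KL(P||U) = Σ P(x) log₂(P(x) / (1/3))
           = Σ P(x) log₂(P(x)) + log₂(3)
           = log₂(3) - H(P)

H(P) = -Σ P(x) log₂(P(x)):
  -P(1)·log₂(P(1)) = -(0.1718)·log₂(0.1718) = 0.43658
  -P(2)·log₂(P(2)) = -(0.3391)·log₂(0.3391) = 0.52907
  -P(3)·log₂(P(3)) = -(0.4891)·log₂(0.4891) = 0.50465
H(P) = 0.43658 + 0.52907 + 0.50465 = 1.47030 bits

log₂(3) = 1.58496 bits

D_KL(P||U) = 1.58496 - 1.47030 = 0.11466 ≈ 0.1147 bits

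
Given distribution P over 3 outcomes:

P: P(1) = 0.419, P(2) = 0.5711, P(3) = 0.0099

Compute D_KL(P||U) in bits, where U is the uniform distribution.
0.5317 bits

U(i) = 1/3 for all i

D_KL(P||U) = Σ P(x) log₂(P(x) / (1/3))
           = Σ P(x) log₂(P(x)) + log₂(3)
           = log₂(3) - H(P)

H(P) = -Σ P(x) log₂(P(x)):
  -P(1)·log₂(P(1)) = -(0.419)·log₂(0.419) = 0.52584
  -P(2)·log₂(P(2)) = -(0.5711)·log₂(0.5711) = 0.46155
  -P(3)·log₂(P(3)) = -(0.0099)·log₂(0.0099) = 0.06592
H(P) = 0.52584 + 0.46155 + 0.06592 = 1.05331 bits

log₂(3) = 1.58496 bits

D_KL(P||U) = 1.58496 - 1.05331 = 0.53165 ≈ 0.5317 bits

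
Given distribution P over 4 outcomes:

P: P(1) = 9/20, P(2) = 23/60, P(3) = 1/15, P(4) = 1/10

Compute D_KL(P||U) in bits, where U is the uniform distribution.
0.3587 bits

U(i) = 1/4 for all i

D_KL(P||U) = Σ P(x) log₂(P(x) / (1/4))
           = Σ P(x) log₂(P(x)) + log₂(4)
           = log₂(4) - H(P)

H(P) = -Σ P(x) log₂(P(x)):
  -P(1)·log₂(P(1)) = -(9/20)·log₂(9/20) = 0.51840
  -P(2)·log₂(P(2)) = -(23/60)·log₂(23/60) = 0.53028
  -P(3)·log₂(P(3)) = -(1/15)·log₂(1/15) = 0.26046
  -P(4)·log₂(P(4)) = -(1/10)·log₂(1/10) = 0.33219
H(P) = 0.51840 + 0.53028 + 0.26046 + 0.33219 = 1.64133 bits

log₂(4) = 2.00000 bits

D_KL(P||U) = 2.00000 - 1.64133 = 0.35867 ≈ 0.3587 bits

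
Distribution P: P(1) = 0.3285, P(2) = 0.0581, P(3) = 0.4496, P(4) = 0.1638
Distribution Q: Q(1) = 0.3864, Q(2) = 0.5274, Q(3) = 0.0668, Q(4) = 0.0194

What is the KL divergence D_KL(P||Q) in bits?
1.4790 bits

D_KL(P||Q) = Σ P(x) log₂(P(x)/Q(x))

Computing term by term:
  P(1)·log₂(P(1)/Q(1)) = 0.3285·log₂(0.3285/0.3864) = -0.07694
  P(2)·log₂(P(2)/Q(2)) = 0.0581·log₂(0.0581/0.5274) = -0.18489
  P(3)·log₂(P(3)/Q(3)) = 0.4496·log₂(0.4496/0.0668) = 1.23672
  P(4)·log₂(P(4)/Q(4)) = 0.1638·log₂(0.1638/0.0194) = 0.50414

D_KL(P||Q) = -0.07694 - 0.18489 + 1.23672 + 0.50414 = 1.47903 ≈ 1.4790 bits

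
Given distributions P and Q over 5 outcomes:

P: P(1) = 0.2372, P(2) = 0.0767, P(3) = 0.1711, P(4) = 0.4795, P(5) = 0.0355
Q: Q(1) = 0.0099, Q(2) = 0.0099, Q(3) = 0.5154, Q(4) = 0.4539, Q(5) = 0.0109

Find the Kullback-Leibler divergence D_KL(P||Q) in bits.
1.1398 bits

D_KL(P||Q) = Σ P(x) log₂(P(x)/Q(x))

Computing term by term:
  P(1)·log₂(P(1)/Q(1)) = 0.2372·log₂(0.2372/0.0099) = 1.08698
  P(2)·log₂(P(2)/Q(2)) = 0.0767·log₂(0.0767/0.0099) = 0.22655
  P(3)·log₂(P(3)/Q(3)) = 0.1711·log₂(0.1711/0.5154) = -0.27219
  P(4)·log₂(P(4)/Q(4)) = 0.4795·log₂(0.4795/0.4539) = 0.03796
  P(5)·log₂(P(5)/Q(5)) = 0.0355·log₂(0.0355/0.0109) = 0.06047

D_KL(P||Q) = 1.08698 + 0.22655 - 0.27219 + 0.03796 + 0.06047 = 1.13977 ≈ 1.1398 bits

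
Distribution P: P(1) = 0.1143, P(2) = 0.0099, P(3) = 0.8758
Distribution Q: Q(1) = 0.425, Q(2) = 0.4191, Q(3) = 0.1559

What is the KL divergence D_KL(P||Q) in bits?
1.9107 bits

D_KL(P||Q) = Σ P(x) log₂(P(x)/Q(x))

Computing term by term:
  P(1)·log₂(P(1)/Q(1)) = 0.1143·log₂(0.1143/0.425) = -0.21656
  P(2)·log₂(P(2)/Q(2)) = 0.0099·log₂(0.0099/0.4191) = -0.05350
  P(3)·log₂(P(3)/Q(3)) = 0.8758·log₂(0.8758/0.1559) = 2.18072

D_KL(P||Q) = -0.21656 - 0.05350 + 2.18072 = 1.91066 ≈ 1.9107 bits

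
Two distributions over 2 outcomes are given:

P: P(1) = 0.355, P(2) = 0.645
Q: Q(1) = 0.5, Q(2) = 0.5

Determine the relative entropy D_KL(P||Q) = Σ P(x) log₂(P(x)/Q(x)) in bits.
0.0615 bits

D_KL(P||Q) = Σ P(x) log₂(P(x)/Q(x))

Computing term by term:
  P(1)·log₂(P(1)/Q(1)) = 0.355·log₂(0.355/0.5) = -0.17541
  P(2)·log₂(P(2)/Q(2)) = 0.645·log₂(0.645/0.5) = 0.23695

D_KL(P||Q) = -0.17541 + 0.23695 = 0.06154 ≈ 0.0615 bits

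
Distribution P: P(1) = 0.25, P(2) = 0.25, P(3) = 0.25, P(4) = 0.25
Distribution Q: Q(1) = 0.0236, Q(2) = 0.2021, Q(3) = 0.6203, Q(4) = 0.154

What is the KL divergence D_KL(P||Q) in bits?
0.7750 bits

D_KL(P||Q) = Σ P(x) log₂(P(x)/Q(x))

Computing term by term:
  P(1)·log₂(P(1)/Q(1)) = 0.25·log₂(0.25/0.0236) = 0.85127
  P(2)·log₂(P(2)/Q(2)) = 0.25·log₂(0.25/0.2021) = 0.07671
  P(3)·log₂(P(3)/Q(3)) = 0.25·log₂(0.25/0.6203) = -0.32776
  P(4)·log₂(P(4)/Q(4)) = 0.25·log₂(0.25/0.154) = 0.17475

D_KL(P||Q) = 0.85127 + 0.07671 - 0.32776 + 0.17475 = 0.77497 ≈ 0.7750 bits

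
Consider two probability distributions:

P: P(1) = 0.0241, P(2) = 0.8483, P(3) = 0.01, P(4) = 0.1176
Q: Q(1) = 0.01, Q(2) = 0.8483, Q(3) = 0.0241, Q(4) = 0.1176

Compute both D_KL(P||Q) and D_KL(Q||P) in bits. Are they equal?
D_KL(P||Q) = 0.0179 bits, D_KL(Q||P) = 0.0179 bits. Yes, in this case they are equal (although KL divergence is not symmetric in general).

D_KL(P||Q) = Σ P(x) log₂(P(x)/Q(x))

Computing term by term:
  P(1)·log₂(P(1)/Q(1)) = 0.0241·log₂(0.0241/0.01) = 0.03058
  P(2)·log₂(P(2)/Q(2)) = 0.8483·log₂(0.8483/0.8483) = 0.00000
  P(3)·log₂(P(3)/Q(3)) = 0.01·log₂(0.01/0.0241) = -0.01269
  P(4)·log₂(P(4)/Q(4)) = 0.1176·log₂(0.1176/0.1176) = 0.00000

D_KL(P||Q) = 0.03058 + 0.00000 - 0.01269 + 0.00000 = 0.01789 ≈ 0.0179 bits

D_KL(Q||P) = Σ Q(x) log₂(Q(x)/P(x))

Computing term by term:
  Q(1)·log₂(Q(1)/P(1)) = 0.01·log₂(0.01/0.0241) = -0.01269
  Q(2)·log₂(Q(2)/P(2)) = 0.8483·log₂(0.8483/0.8483) = 0.00000
  Q(3)·log₂(Q(3)/P(3)) = 0.0241·log₂(0.0241/0.01) = 0.03058
  Q(4)·log₂(Q(4)/P(4)) = 0.1176·log₂(0.1176/0.1176) = 0.00000

D_KL(Q||P) = -0.01269 + 0.00000 + 0.03058 + 0.00000 = 0.01789 ≈ 0.0179 bits

These ARE equal here. Q is P with outcomes relabeled (Q(1) = P(3), Q(3) = P(1)) by a relabeling that is its own inverse, so the two sums contain exactly the same terms in a different order. This is a special case — KL divergence is not symmetric in general: D_KL(P||Q) ≠ D_KL(Q||P) for most P, Q.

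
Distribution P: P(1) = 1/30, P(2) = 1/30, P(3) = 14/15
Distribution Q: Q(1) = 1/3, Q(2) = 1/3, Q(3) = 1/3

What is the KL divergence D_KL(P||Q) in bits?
1.1649 bits

D_KL(P||Q) = Σ P(x) log₂(P(x)/Q(x))

Computing term by term:
  P(1)·log₂(P(1)/Q(1)) = (1/30)·log₂((1/30)/(1/3)) = -0.11073
  P(2)·log₂(P(2)/Q(2)) = (1/30)·log₂((1/30)/(1/3)) = -0.11073
  P(3)·log₂(P(3)/Q(3)) = (14/15)·log₂((14/15)/(1/3)) = 1.38640

D_KL(P||Q) = -0.11073 - 0.11073 + 1.38640 = 1.16494 ≈ 1.1649 bits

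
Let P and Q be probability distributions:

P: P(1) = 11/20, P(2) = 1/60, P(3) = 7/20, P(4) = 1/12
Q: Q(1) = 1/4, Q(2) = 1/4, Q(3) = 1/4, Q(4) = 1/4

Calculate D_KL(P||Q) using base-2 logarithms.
0.5983 bits

D_KL(P||Q) = Σ P(x) log₂(P(x)/Q(x))

Computing term by term:
  P(1)·log₂(P(1)/Q(1)) = (11/20)·log₂((11/20)/(1/4)) = 0.62563
  P(2)·log₂(P(2)/Q(2)) = (1/60)·log₂((1/60)/(1/4)) = -0.06511
  P(3)·log₂(P(3)/Q(3)) = (7/20)·log₂((7/20)/(1/4)) = 0.16990
  P(4)·log₂(P(4)/Q(4)) = (1/12)·log₂((1/12)/(1/4)) = -0.13208

D_KL(P||Q) = 0.62563 - 0.06511 + 0.16990 - 0.13208 = 0.59834 ≈ 0.5983 bits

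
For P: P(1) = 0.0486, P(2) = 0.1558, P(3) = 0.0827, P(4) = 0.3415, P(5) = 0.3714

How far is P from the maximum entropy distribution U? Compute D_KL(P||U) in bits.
0.3346 bits

U(i) = 1/5 for all i

D_KL(P||U) = Σ P(x) log₂(P(x) / (1/5))
           = Σ P(x) log₂(P(x)) + log₂(5)
           = log₂(5) - H(P)

H(P) = -Σ P(x) log₂(P(x)):
  -P(1)·log₂(P(1)) = -(0.0486)·log₂(0.0486) = 0.21204
  -P(2)·log₂(P(2)) = -(0.1558)·log₂(0.1558) = 0.41789
  -P(3)·log₂(P(3)) = -(0.0827)·log₂(0.0827) = 0.29739
  -P(4)·log₂(P(4)) = -(0.3415)·log₂(0.3415) = 0.52934
  -P(5)·log₂(P(5)) = -(0.3714)·log₂(0.3714) = 0.53071
H(P) = 0.21204 + 0.41789 + 0.29739 + 0.52934 + 0.53071 = 1.98737 bits

log₂(5) = 2.32193 bits

D_KL(P||U) = 2.32193 - 1.98737 = 0.33456 ≈ 0.3346 bits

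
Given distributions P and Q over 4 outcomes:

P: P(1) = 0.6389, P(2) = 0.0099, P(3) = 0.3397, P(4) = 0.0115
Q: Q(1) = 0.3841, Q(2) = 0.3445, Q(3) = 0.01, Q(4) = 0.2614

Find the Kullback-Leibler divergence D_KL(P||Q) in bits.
2.0943 bits

D_KL(P||Q) = Σ P(x) log₂(P(x)/Q(x))

Computing term by term:
  P(1)·log₂(P(1)/Q(1)) = 0.6389·log₂(0.6389/0.3841) = 0.46902
  P(2)·log₂(P(2)/Q(2)) = 0.0099·log₂(0.0099/0.3445) = -0.05070
  P(3)·log₂(P(3)/Q(3)) = 0.3397·log₂(0.3397/0.01) = 1.72778
  P(4)·log₂(P(4)/Q(4)) = 0.0115·log₂(0.0115/0.2614) = -0.05183

D_KL(P||Q) = 0.46902 - 0.05070 + 1.72778 - 0.05183 = 2.09427 ≈ 2.0943 bits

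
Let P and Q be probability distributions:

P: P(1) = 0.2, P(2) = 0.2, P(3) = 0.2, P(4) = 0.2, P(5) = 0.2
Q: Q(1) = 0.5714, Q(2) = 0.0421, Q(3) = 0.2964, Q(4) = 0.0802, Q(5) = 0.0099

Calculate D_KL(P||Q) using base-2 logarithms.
1.1642 bits

D_KL(P||Q) = Σ P(x) log₂(P(x)/Q(x))

Computing term by term:
  P(1)·log₂(P(1)/Q(1)) = 0.2·log₂(0.2/0.5714) = -0.30290
  P(2)·log₂(P(2)/Q(2)) = 0.2·log₂(0.2/0.0421) = 0.44962
  P(3)·log₂(P(3)/Q(3)) = 0.2·log₂(0.2/0.2964) = -0.11351
  P(4)·log₂(P(4)/Q(4)) = 0.2·log₂(0.2/0.0802) = 0.26367
  P(5)·log₂(P(5)/Q(5)) = 0.2·log₂(0.2/0.0099) = 0.86729

D_KL(P||Q) = -0.30290 + 0.44962 - 0.11351 + 0.26367 + 0.86729 = 1.16417 ≈ 1.1642 bits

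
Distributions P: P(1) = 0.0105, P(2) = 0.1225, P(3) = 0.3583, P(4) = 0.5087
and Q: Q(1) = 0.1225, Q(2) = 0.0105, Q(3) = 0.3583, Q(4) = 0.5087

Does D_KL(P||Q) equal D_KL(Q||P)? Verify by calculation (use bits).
D_KL(P||Q) = 0.3970 bits, D_KL(Q||P) = 0.3970 bits. Yes — for this pair D_KL(P||Q) = D_KL(Q||P).

D_KL(P||Q) = Σ P(x) log₂(P(x)/Q(x))

Computing term by term:
  P(1)·log₂(P(1)/Q(1)) = 0.0105·log₂(0.0105/0.1225) = -0.03722
  P(2)·log₂(P(2)/Q(2)) = 0.1225·log₂(0.1225/0.0105) = 0.43418
  P(3)·log₂(P(3)/Q(3)) = 0.3583·log₂(0.3583/0.3583) = 0.00000
  P(4)·log₂(P(4)/Q(4)) = 0.5087·log₂(0.5087/0.5087) = 0.00000

D_KL(P||Q) = -0.03722 + 0.43418 + 0.00000 + 0.00000 = 0.39696 ≈ 0.3970 bits

D_KL(Q||P) = Σ Q(x) log₂(Q(x)/P(x))

Computing term by term:
  Q(1)·log₂(Q(1)/P(1)) = 0.1225·log₂(0.1225/0.0105) = 0.43418
  Q(2)·log₂(Q(2)/P(2)) = 0.0105·log₂(0.0105/0.1225) = -0.03722
  Q(3)·log₂(Q(3)/P(3)) = 0.3583·log₂(0.3583/0.3583) = 0.00000
  Q(4)·log₂(Q(4)/P(4)) = 0.5087·log₂(0.5087/0.5087) = 0.00000

D_KL(Q||P) = 0.43418 - 0.03722 + 0.00000 + 0.00000 = 0.39696 ≈ 0.3970 bits

These ARE equal here. Q is P with outcomes relabeled (Q(1) = P(2), Q(2) = P(1)) by a relabeling that is its own inverse, so the two sums contain exactly the same terms in a different order. This is a special case — KL divergence is not symmetric in general: D_KL(P||Q) ≠ D_KL(Q||P) for most P, Q.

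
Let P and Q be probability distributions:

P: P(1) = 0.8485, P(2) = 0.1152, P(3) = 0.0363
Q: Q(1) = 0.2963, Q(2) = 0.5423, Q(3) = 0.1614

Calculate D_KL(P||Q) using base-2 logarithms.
0.9523 bits

D_KL(P||Q) = Σ P(x) log₂(P(x)/Q(x))

Computing term by term:
  P(1)·log₂(P(1)/Q(1)) = 0.8485·log₂(0.8485/0.2963) = 1.28790
  P(2)·log₂(P(2)/Q(2)) = 0.1152·log₂(0.1152/0.5423) = -0.25747
  P(3)·log₂(P(3)/Q(3)) = 0.0363·log₂(0.0363/0.1614) = -0.07814

D_KL(P||Q) = 1.28790 - 0.25747 - 0.07814 = 0.95229 ≈ 0.9523 bits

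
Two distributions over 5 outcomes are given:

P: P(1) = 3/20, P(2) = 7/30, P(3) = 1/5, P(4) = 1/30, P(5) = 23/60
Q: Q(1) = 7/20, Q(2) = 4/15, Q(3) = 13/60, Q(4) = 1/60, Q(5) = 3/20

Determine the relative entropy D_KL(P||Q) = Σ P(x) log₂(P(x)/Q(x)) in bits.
0.3008 bits

D_KL(P||Q) = Σ P(x) log₂(P(x)/Q(x))

Computing term by term:
  P(1)·log₂(P(1)/Q(1)) = (3/20)·log₂((3/20)/(7/20)) = -0.18336
  P(2)·log₂(P(2)/Q(2)) = (7/30)·log₂((7/30)/(4/15)) = -0.04495
  P(3)·log₂(P(3)/Q(3)) = (1/5)·log₂((1/5)/(13/60)) = -0.02310
  P(4)·log₂(P(4)/Q(4)) = (1/30)·log₂((1/30)/(1/60)) = 0.03333
  P(5)·log₂(P(5)/Q(5)) = (23/60)·log₂((23/60)/(3/20)) = 0.51889

D_KL(P||Q) = -0.18336 - 0.04495 - 0.02310 + 0.03333 + 0.51889 = 0.30081 ≈ 0.3008 bits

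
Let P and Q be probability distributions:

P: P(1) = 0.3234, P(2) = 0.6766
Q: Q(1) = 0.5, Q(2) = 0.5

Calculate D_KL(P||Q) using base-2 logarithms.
0.0920 bits

D_KL(P||Q) = Σ P(x) log₂(P(x)/Q(x))

Computing term by term:
  P(1)·log₂(P(1)/Q(1)) = 0.3234·log₂(0.3234/0.5) = -0.20329
  P(2)·log₂(P(2)/Q(2)) = 0.6766·log₂(0.6766/0.5) = 0.29525

D_KL(P||Q) = -0.20329 + 0.29525 = 0.09196 ≈ 0.0920 bits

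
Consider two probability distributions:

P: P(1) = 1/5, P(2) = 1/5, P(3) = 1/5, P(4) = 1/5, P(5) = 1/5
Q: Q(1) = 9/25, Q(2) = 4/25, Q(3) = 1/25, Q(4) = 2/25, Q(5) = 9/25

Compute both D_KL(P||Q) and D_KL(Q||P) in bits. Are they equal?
D_KL(P||Q) = 0.4540 bits, D_KL(Q||P) = 0.3604 bits. No, they are not equal.

D_KL(P||Q) = Σ P(x) log₂(P(x)/Q(x))

Computing term by term:
  P(1)·log₂(P(1)/Q(1)) = (1/5)·log₂((1/5)/(9/25)) = -0.16960
  P(2)·log₂(P(2)/Q(2)) = (1/5)·log₂((1/5)/(4/25)) = 0.06439
  P(3)·log₂(P(3)/Q(3)) = (1/5)·log₂((1/5)/(1/25)) = 0.46439
  P(4)·log₂(P(4)/Q(4)) = (1/5)·log₂((1/5)/(2/25)) = 0.26439
  P(5)·log₂(P(5)/Q(5)) = (1/5)·log₂((1/5)/(9/25)) = -0.16960

D_KL(P||Q) = -0.16960 + 0.06439 + 0.46439 + 0.26439 - 0.16960 = 0.45397 ≈ 0.4540 bits

D_KL(Q||P) = Σ Q(x) log₂(Q(x)/P(x))

Computing term by term:
  Q(1)·log₂(Q(1)/P(1)) = (9/25)·log₂((9/25)/(1/5)) = 0.30528
  Q(2)·log₂(Q(2)/P(2)) = (4/25)·log₂((4/25)/(1/5)) = -0.05151
  Q(3)·log₂(Q(3)/P(3)) = (1/25)·log₂((1/25)/(1/5)) = -0.09288
  Q(4)·log₂(Q(4)/P(4)) = (2/25)·log₂((2/25)/(1/5)) = -0.10575
  Q(5)·log₂(Q(5)/P(5)) = (9/25)·log₂((9/25)/(1/5)) = 0.30528

D_KL(Q||P) = 0.30528 - 0.05151 - 0.09288 - 0.10575 + 0.30528 = 0.36042 ≈ 0.3604 bits

These are NOT equal (difference: 0.0936 bits). KL divergence is asymmetric: D_KL(P||Q) ≠ D_KL(Q||P) in general.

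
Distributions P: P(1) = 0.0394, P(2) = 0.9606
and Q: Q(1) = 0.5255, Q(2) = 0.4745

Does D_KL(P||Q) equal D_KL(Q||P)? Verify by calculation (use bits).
D_KL(P||Q) = 0.8302 bits, D_KL(Q||P) = 1.4812 bits. No — D_KL(P||Q) ≠ D_KL(Q||P) for this pair.

D_KL(P||Q) = Σ P(x) log₂(P(x)/Q(x))

Computing term by term:
  P(1)·log₂(P(1)/Q(1)) = 0.0394·log₂(0.0394/0.5255) = -0.14725
  P(2)·log₂(P(2)/Q(2)) = 0.9606·log₂(0.9606/0.4745) = 0.97744

D_KL(P||Q) = -0.14725 + 0.97744 = 0.83019 ≈ 0.8302 bits

D_KL(Q||P) = Σ Q(x) log₂(Q(x)/P(x))

Computing term by term:
  Q(1)·log₂(Q(1)/P(1)) = 0.5255·log₂(0.5255/0.0394) = 1.96402
  Q(2)·log₂(Q(2)/P(2)) = 0.4745·log₂(0.4745/0.9606) = -0.48282

D_KL(Q||P) = 1.96402 - 0.48282 = 1.48120 ≈ 1.4812 bits

These are NOT equal (difference: 0.6510 bits). KL divergence is asymmetric: D_KL(P||Q) ≠ D_KL(Q||P) in general.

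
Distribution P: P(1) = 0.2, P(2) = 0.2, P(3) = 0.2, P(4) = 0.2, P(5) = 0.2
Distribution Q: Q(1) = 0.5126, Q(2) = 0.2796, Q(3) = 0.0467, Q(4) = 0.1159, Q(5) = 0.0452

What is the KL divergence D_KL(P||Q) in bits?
0.6380 bits

D_KL(P||Q) = Σ P(x) log₂(P(x)/Q(x))

Computing term by term:
  P(1)·log₂(P(1)/Q(1)) = 0.2·log₂(0.2/0.5126) = -0.27157
  P(2)·log₂(P(2)/Q(2)) = 0.2·log₂(0.2/0.2796) = -0.09667
  P(3)·log₂(P(3)/Q(3)) = 0.2·log₂(0.2/0.0467) = 0.41970
  P(4)·log₂(P(4)/Q(4)) = 0.2·log₂(0.2/0.1159) = 0.15742
  P(5)·log₂(P(5)/Q(5)) = 0.2·log₂(0.2/0.0452) = 0.42912

D_KL(P||Q) = -0.27157 - 0.09667 + 0.41970 + 0.15742 + 0.42912 = 0.63800 ≈ 0.6380 bits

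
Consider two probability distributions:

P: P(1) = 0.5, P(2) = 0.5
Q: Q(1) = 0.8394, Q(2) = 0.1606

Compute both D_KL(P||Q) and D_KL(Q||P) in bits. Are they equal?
D_KL(P||Q) = 0.4455 bits, D_KL(Q||P) = 0.3643 bits. No, they are not equal.

D_KL(P||Q) = Σ P(x) log₂(P(x)/Q(x))

Computing term by term:
  P(1)·log₂(P(1)/Q(1)) = 0.5·log₂(0.5/0.8394) = -0.37372
  P(2)·log₂(P(2)/Q(2)) = 0.5·log₂(0.5/0.1606) = 0.81923

D_KL(P||Q) = -0.37372 + 0.81923 = 0.44551 ≈ 0.4455 bits

D_KL(Q||P) = Σ Q(x) log₂(Q(x)/P(x))

Computing term by term:
  Q(1)·log₂(Q(1)/P(1)) = 0.8394·log₂(0.8394/0.5) = 0.62739
  Q(2)·log₂(Q(2)/P(2)) = 0.1606·log₂(0.1606/0.5) = -0.26314

D_KL(Q||P) = 0.62739 - 0.26314 = 0.36425 ≈ 0.3643 bits

These are NOT equal (difference: 0.0812 bits). KL divergence is asymmetric: D_KL(P||Q) ≠ D_KL(Q||P) in general.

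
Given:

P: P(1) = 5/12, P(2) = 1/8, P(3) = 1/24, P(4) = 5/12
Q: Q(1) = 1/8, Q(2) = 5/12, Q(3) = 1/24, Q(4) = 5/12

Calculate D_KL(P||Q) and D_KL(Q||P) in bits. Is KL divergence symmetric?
D_KL(P||Q) = 0.5066 bits, D_KL(Q||P) = 0.5066 bits. The two values coincide for this particular pair, but no — KL divergence is not symmetric in general.

D_KL(P||Q) = Σ P(x) log₂(P(x)/Q(x))

Computing term by term:
  P(1)·log₂(P(1)/Q(1)) = (5/12)·log₂((5/12)/(1/8)) = 0.72374
  P(2)·log₂(P(2)/Q(2)) = (1/8)·log₂((1/8)/(5/12)) = -0.21712
  P(3)·log₂(P(3)/Q(3)) = (1/24)·log₂((1/24)/(1/24)) = 0.00000
  P(4)·log₂(P(4)/Q(4)) = (5/12)·log₂((5/12)/(5/12)) = 0.00000

D_KL(P||Q) = 0.72374 - 0.21712 + 0.00000 + 0.00000 = 0.50662 ≈ 0.5066 bits

D_KL(Q||P) = Σ Q(x) log₂(Q(x)/P(x))

Computing term by term:
  Q(1)·log₂(Q(1)/P(1)) = (1/8)·log₂((1/8)/(5/12)) = -0.21712
  Q(2)·log₂(Q(2)/P(2)) = (5/12)·log₂((5/12)/(1/8)) = 0.72374
  Q(3)·log₂(Q(3)/P(3)) = (1/24)·log₂((1/24)/(1/24)) = 0.00000
  Q(4)·log₂(Q(4)/P(4)) = (5/12)·log₂((5/12)/(5/12)) = 0.00000

D_KL(Q||P) = -0.21712 + 0.72374 + 0.00000 + 0.00000 = 0.50662 ≈ 0.5066 bits

These ARE equal here. Q is P with outcomes relabeled (Q(1) = P(2), Q(2) = P(1)) by a relabeling that is its own inverse, so the two sums contain exactly the same terms in a different order. This is a special case — KL divergence is not symmetric in general: D_KL(P||Q) ≠ D_KL(Q||P) for most P, Q.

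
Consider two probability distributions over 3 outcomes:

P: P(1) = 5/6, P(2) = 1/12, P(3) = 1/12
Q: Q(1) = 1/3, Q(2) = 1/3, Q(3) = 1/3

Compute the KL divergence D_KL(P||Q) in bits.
0.7683 bits

D_KL(P||Q) = Σ P(x) log₂(P(x)/Q(x))

Computing term by term:
  P(1)·log₂(P(1)/Q(1)) = (5/6)·log₂((5/6)/(1/3)) = 1.10161
  P(2)·log₂(P(2)/Q(2)) = (1/12)·log₂((1/12)/(1/3)) = -0.16667
  P(3)·log₂(P(3)/Q(3)) = (1/12)·log₂((1/12)/(1/3)) = -0.16667

D_KL(P||Q) = 1.10161 - 0.16667 - 0.16667 = 0.76827 ≈ 0.7683 bits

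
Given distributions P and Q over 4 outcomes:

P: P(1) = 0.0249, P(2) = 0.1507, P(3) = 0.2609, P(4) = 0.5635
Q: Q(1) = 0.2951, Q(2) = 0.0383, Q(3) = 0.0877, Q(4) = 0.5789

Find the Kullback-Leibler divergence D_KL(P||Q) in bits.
0.5974 bits

D_KL(P||Q) = Σ P(x) log₂(P(x)/Q(x))

Computing term by term:
  P(1)·log₂(P(1)/Q(1)) = 0.0249·log₂(0.0249/0.2951) = -0.08882
  P(2)·log₂(P(2)/Q(2)) = 0.1507·log₂(0.1507/0.0383) = 0.29782
  P(3)·log₂(P(3)/Q(3)) = 0.2609·log₂(0.2609/0.0877) = 0.41036
  P(4)·log₂(P(4)/Q(4)) = 0.5635·log₂(0.5635/0.5789) = -0.02192

D_KL(P||Q) = -0.08882 + 0.29782 + 0.41036 - 0.02192 = 0.59744 ≈ 0.5974 bits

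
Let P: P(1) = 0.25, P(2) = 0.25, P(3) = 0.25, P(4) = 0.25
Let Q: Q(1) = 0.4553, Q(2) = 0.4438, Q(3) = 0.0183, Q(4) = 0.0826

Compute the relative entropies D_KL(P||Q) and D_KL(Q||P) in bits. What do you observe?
D_KL(P||Q) = 0.9192 bits, D_KL(Q||P) = 0.5602 bits. The two directions give different values (D_KL(P||Q) exceeds D_KL(Q||P) by 0.3590 bits): KL divergence is asymmetric.

D_KL(P||Q) = Σ P(x) log₂(P(x)/Q(x))

Computing term by term:
  P(1)·log₂(P(1)/Q(1)) = 0.25·log₂(0.25/0.4553) = -0.21622
  P(2)·log₂(P(2)/Q(2)) = 0.25·log₂(0.25/0.4438) = -0.20700
  P(3)·log₂(P(3)/Q(3)) = 0.25·log₂(0.25/0.0183) = 0.94300
  P(4)·log₂(P(4)/Q(4)) = 0.25·log₂(0.25/0.0826) = 0.39943

D_KL(P||Q) = -0.21622 - 0.20700 + 0.94300 + 0.39943 = 0.91921 ≈ 0.9192 bits

D_KL(Q||P) = Σ Q(x) log₂(Q(x)/P(x))

Computing term by term:
  Q(1)·log₂(Q(1)/P(1)) = 0.4553·log₂(0.4553/0.25) = 0.39378
  Q(2)·log₂(Q(2)/P(2)) = 0.4438·log₂(0.4438/0.25) = 0.36746
  Q(3)·log₂(Q(3)/P(3)) = 0.0183·log₂(0.0183/0.25) = -0.06903
  Q(4)·log₂(Q(4)/P(4)) = 0.0826·log₂(0.0826/0.25) = -0.13197

D_KL(Q||P) = 0.39378 + 0.36746 - 0.06903 - 0.13197 = 0.56024 ≈ 0.5602 bits

These are NOT equal (difference: 0.3590 bits). KL divergence is asymmetric: D_KL(P||Q) ≠ D_KL(Q||P) in general.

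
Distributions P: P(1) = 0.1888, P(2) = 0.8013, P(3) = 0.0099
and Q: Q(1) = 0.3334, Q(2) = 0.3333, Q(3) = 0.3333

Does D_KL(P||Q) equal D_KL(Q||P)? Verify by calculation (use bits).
D_KL(P||Q) = 0.8089 bits, D_KL(Q||P) = 1.5426 bits. No — D_KL(P||Q) ≠ D_KL(Q||P) for this pair.

D_KL(P||Q) = Σ P(x) log₂(P(x)/Q(x))

Computing term by term:
  P(1)·log₂(P(1)/Q(1)) = 0.1888·log₂(0.1888/0.3334) = -0.15489
  P(2)·log₂(P(2)/Q(2)) = 0.8013·log₂(0.8013/0.3333) = 1.01406
  P(3)·log₂(P(3)/Q(3)) = 0.0099·log₂(0.0099/0.3333) = -0.05023

D_KL(P||Q) = -0.15489 + 1.01406 - 0.05023 = 0.80894 ≈ 0.8089 bits

D_KL(Q||P) = Σ Q(x) log₂(Q(x)/P(x))

Computing term by term:
  Q(1)·log₂(Q(1)/P(1)) = 0.3334·log₂(0.3334/0.1888) = 0.27352
  Q(2)·log₂(Q(2)/P(2)) = 0.3333·log₂(0.3333/0.8013) = -0.42180
  Q(3)·log₂(Q(3)/P(3)) = 0.3333·log₂(0.3333/0.0099) = 1.69091

D_KL(Q||P) = 0.27352 - 0.42180 + 1.69091 = 1.54263 ≈ 1.5426 bits

These are NOT equal (difference: 0.7337 bits). KL divergence is asymmetric: D_KL(P||Q) ≠ D_KL(Q||P) in general.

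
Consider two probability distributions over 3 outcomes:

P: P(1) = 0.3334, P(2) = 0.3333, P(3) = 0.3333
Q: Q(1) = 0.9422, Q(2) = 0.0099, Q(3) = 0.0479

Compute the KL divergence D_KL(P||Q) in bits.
2.1240 bits

D_KL(P||Q) = Σ P(x) log₂(P(x)/Q(x))

Computing term by term:
  P(1)·log₂(P(1)/Q(1)) = 0.3334·log₂(0.3334/0.9422) = -0.49969
  P(2)·log₂(P(2)/Q(2)) = 0.3333·log₂(0.3333/0.0099) = 1.69091
  P(3)·log₂(P(3)/Q(3)) = 0.3333·log₂(0.3333/0.0479) = 0.93281

D_KL(P||Q) = -0.49969 + 1.69091 + 0.93281 = 2.12403 ≈ 2.1240 bits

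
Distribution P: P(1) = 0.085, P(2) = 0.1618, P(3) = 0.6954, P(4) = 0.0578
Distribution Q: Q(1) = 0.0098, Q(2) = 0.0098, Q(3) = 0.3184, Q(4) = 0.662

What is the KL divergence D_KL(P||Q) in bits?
1.4998 bits

D_KL(P||Q) = Σ P(x) log₂(P(x)/Q(x))

Computing term by term:
  P(1)·log₂(P(1)/Q(1)) = 0.085·log₂(0.085/0.0098) = 0.26491
  P(2)·log₂(P(2)/Q(2)) = 0.1618·log₂(0.1618/0.0098) = 0.65453
  P(3)·log₂(P(3)/Q(3)) = 0.6954·log₂(0.6954/0.3184) = 0.78372
  P(4)·log₂(P(4)/Q(4)) = 0.0578·log₂(0.0578/0.662) = -0.20332

D_KL(P||Q) = 0.26491 + 0.65453 + 0.78372 - 0.20332 = 1.49984 ≈ 1.4998 bits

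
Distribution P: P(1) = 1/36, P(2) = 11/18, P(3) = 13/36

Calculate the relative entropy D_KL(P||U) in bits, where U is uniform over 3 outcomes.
0.4765 bits

U(i) = 1/3 for all i

D_KL(P||U) = Σ P(x) log₂(P(x) / (1/3))
           = Σ P(x) log₂(P(x)) + log₂(3)
           = log₂(3) - H(P)

H(P) = -Σ P(x) log₂(P(x)):
  -P(1)·log₂(P(1)) = -(1/36)·log₂(1/36) = 0.14361
  -P(2)·log₂(P(2)) = -(11/18)·log₂(11/18) = 0.43419
  -P(3)·log₂(P(3)) = -(13/36)·log₂(13/36) = 0.53065
H(P) = 0.14361 + 0.43419 + 0.53065 = 1.10845 bits

log₂(3) = 1.58496 bits

D_KL(P||U) = 1.58496 - 1.10845 = 0.47651 ≈ 0.4765 bits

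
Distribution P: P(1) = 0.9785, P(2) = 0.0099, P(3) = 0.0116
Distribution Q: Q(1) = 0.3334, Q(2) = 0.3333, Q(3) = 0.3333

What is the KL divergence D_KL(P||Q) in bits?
1.4135 bits

D_KL(P||Q) = Σ P(x) log₂(P(x)/Q(x))

Computing term by term:
  P(1)·log₂(P(1)/Q(1)) = 0.9785·log₂(0.9785/0.3334) = 1.51992
  P(2)·log₂(P(2)/Q(2)) = 0.0099·log₂(0.0099/0.3333) = -0.05023
  P(3)·log₂(P(3)/Q(3)) = 0.0116·log₂(0.0116/0.3333) = -0.05620

D_KL(P||Q) = 1.51992 - 0.05023 - 0.05620 = 1.41349 ≈ 1.4135 bits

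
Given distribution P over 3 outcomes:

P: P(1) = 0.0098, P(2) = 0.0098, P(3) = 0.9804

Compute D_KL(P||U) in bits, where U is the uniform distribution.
1.4262 bits

U(i) = 1/3 for all i

D_KL(P||U) = Σ P(x) log₂(P(x) / (1/3))
           = Σ P(x) log₂(P(x)) + log₂(3)
           = log₂(3) - H(P)

H(P) = -Σ P(x) log₂(P(x)):
  -P(1)·log₂(P(1)) = -(0.0098)·log₂(0.0098) = 0.06540
  -P(2)·log₂(P(2)) = -(0.0098)·log₂(0.0098) = 0.06540
  -P(3)·log₂(P(3)) = -(0.9804)·log₂(0.9804) = 0.02800
H(P) = 0.06540 + 0.06540 + 0.02800 = 0.15880 bits

log₂(3) = 1.58496 bits

D_KL(P||U) = 1.58496 - 0.15880 = 1.42616 ≈ 1.4262 bits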